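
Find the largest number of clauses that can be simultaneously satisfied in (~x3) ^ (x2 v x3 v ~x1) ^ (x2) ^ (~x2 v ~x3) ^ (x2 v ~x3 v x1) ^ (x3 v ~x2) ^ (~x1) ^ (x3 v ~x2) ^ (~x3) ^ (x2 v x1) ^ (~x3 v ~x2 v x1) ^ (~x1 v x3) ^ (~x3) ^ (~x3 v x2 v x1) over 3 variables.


Enumerate all 8 truth assignments.
For each, count how many of the 14 clauses are satisfied.
The formula is not fully satisfiable, so the maximum is below 14.
Maximum simultaneously satisfiable clauses = 12.

12


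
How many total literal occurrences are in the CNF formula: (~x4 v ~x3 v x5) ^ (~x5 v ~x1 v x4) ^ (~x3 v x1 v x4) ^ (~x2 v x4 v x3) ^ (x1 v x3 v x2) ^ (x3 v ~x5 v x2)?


Clause lengths: 3, 3, 3, 3, 3, 3.
Sum = 3 + 3 + 3 + 3 + 3 + 3 = 18.

18


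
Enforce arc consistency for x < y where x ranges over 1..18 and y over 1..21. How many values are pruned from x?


For the constraint x < y, x needs a supporting value in y's domain.
x can be at most 20 (one less than y's maximum).
Valid x values from domain: 18 out of 18.
Pruned = 18 - 18 = 0.

0


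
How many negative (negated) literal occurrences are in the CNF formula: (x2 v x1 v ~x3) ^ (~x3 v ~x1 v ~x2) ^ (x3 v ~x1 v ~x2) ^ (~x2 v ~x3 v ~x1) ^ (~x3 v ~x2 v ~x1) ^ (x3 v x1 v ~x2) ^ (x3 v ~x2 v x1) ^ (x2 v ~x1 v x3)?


Scan each clause for negated literals.
Clause 1: 1 negative; Clause 2: 3 negative; Clause 3: 2 negative; Clause 4: 3 negative; Clause 5: 3 negative; Clause 6: 1 negative; Clause 7: 1 negative; Clause 8: 1 negative.
Total negative literal occurrences = 15.

15


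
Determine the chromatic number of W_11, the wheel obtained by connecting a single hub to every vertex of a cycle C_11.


W_11 consists of the cycle C_11 together with a hub vertex adjacent to every cycle vertex.
The cycle C_11 needs 3 colors (odd cycle -> 3).
The hub is adjacent to every cycle vertex, so it must receive a new color distinct from all of them.
Chromatic number = 3 + 1 = 4.

4


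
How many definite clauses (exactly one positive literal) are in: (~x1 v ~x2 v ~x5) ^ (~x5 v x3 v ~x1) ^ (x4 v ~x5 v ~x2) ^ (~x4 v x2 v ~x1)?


A definite clause has exactly one positive literal.
Clause 1: 0 positive -> not definite
Clause 2: 1 positive -> definite
Clause 3: 1 positive -> definite
Clause 4: 1 positive -> definite
Definite clause count = 3.

3


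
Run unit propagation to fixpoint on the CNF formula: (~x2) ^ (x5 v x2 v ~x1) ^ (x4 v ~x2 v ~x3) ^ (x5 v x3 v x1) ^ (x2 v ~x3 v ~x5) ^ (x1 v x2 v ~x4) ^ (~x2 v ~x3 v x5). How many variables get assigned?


Unit propagation repeatedly assigns the literal in any unit clause, then simplifies.
Assignments in order: x2 = F.
No further unit clauses remain.
Total variables assigned = 1.

1


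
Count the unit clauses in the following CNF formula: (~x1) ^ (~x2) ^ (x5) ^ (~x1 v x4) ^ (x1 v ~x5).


A unit clause contains exactly one literal.
Unit clauses found: (~x1), (~x2), (x5).
Count = 3.

3


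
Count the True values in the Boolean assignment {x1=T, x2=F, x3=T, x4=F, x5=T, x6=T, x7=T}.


The weight is the number of variables assigned True.
True variables: x1, x3, x5, x6, x7.
Weight = 5.

5


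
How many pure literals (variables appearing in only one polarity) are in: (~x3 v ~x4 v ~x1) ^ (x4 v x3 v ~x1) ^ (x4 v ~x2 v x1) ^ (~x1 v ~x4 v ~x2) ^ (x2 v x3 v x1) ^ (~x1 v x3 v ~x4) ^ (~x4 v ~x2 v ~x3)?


A pure literal appears in only one polarity across all clauses.
No pure literals found.
Count = 0.

0


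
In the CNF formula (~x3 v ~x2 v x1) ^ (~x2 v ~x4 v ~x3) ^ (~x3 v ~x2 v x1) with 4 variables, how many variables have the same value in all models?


Find all satisfying assignments: 13 model(s).
Check which variables have the same value in every model.
No variable is fixed across all models.
Backbone size = 0.

0


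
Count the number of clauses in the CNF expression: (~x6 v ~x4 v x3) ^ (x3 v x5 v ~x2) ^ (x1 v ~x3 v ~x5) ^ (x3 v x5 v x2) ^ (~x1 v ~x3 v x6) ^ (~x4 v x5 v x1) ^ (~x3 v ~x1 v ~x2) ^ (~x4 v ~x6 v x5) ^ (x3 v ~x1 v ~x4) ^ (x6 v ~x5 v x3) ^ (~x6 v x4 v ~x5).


Each group enclosed in parentheses joined by ^ is one clause.
Counting the conjuncts: 11 clauses.

11


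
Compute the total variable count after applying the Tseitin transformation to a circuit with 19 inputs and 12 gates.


The Tseitin transformation introduces one auxiliary variable per gate.
Total variables = inputs + gates = 19 + 12 = 31.

31


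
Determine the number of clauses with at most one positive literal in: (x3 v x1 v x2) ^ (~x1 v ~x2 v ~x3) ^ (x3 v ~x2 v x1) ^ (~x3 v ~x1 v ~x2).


A Horn clause has at most one positive literal.
Clause 1: 3 positive lit(s) -> not Horn
Clause 2: 0 positive lit(s) -> Horn
Clause 3: 2 positive lit(s) -> not Horn
Clause 4: 0 positive lit(s) -> Horn
Total Horn clauses = 2.

2


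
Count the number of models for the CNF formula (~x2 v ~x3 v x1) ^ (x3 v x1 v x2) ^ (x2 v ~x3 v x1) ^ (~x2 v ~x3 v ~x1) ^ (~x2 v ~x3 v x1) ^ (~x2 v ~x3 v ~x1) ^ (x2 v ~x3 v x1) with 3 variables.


Enumerate all 8 truth assignments over 3 variables.
Test each against every clause.
Satisfying assignments found: 4.

4


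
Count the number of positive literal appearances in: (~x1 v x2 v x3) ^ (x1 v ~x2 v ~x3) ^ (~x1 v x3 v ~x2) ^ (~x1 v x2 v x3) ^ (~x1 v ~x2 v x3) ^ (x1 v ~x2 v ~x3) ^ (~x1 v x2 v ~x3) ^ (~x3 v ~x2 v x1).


Scan each clause for unnegated literals.
Clause 1: 2 positive; Clause 2: 1 positive; Clause 3: 1 positive; Clause 4: 2 positive; Clause 5: 1 positive; Clause 6: 1 positive; Clause 7: 1 positive; Clause 8: 1 positive.
Total positive literal occurrences = 10.

10


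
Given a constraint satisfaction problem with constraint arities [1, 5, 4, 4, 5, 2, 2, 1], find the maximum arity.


The arities are: 1, 5, 4, 4, 5, 2, 2, 1.
Scan for the maximum value.
Maximum arity = 5.

5


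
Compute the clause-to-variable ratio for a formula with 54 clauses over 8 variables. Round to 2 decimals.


Clause-to-variable ratio = clauses / variables.
54 / 8 = 6.75.

6.75


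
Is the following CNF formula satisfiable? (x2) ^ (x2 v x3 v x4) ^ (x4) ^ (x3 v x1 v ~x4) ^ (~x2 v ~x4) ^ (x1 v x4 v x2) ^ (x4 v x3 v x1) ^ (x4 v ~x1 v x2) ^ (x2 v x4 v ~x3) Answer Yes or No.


Check all 16 possible truth assignments.
Number of satisfying assignments found: 0.
The formula is unsatisfiable.

No


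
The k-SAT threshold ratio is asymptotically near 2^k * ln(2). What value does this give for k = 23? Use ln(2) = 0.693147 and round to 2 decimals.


Using the asymptotic formula: threshold ~ 2^k * ln(2).
2^23 = 8388608.
8388608 * 0.693147 = 5814538.47.

5814538.47


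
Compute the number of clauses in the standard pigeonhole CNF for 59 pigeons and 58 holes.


The PHP encoding has two parts:
1) At-least-one-hole clauses: 59 (one per pigeon, each with 58 literals).
2) At-most-one-pigeon-per-hole clauses: 58 holes * C(59,2) = 58 * 1711 = 99238.
Total clauses = 59 + 99238 = 99297.

99297


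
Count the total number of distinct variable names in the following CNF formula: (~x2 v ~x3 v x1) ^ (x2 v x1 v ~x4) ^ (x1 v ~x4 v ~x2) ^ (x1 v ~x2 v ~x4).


Identify each distinct variable in the formula.
Variables found: x1, x2, x3, x4.
Total distinct variables = 4.

4


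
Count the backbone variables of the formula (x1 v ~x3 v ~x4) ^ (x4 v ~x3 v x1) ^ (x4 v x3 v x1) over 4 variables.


Find all satisfying assignments: 10 model(s).
Check which variables have the same value in every model.
No variable is fixed across all models.
Backbone size = 0.

0


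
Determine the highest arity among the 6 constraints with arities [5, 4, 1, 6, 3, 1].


The arities are: 5, 4, 1, 6, 3, 1.
Scan for the maximum value.
Maximum arity = 6.

6


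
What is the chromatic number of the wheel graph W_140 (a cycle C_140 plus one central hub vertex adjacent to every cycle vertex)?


W_140 consists of the cycle C_140 together with a hub vertex adjacent to every cycle vertex.
The cycle C_140 needs 2 colors (even cycle -> 2).
The hub is adjacent to every cycle vertex, so it must receive a new color distinct from all of them.
Chromatic number = 2 + 1 = 3.

3


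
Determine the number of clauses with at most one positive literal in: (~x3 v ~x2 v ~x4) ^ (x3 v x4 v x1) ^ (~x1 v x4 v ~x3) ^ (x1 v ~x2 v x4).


A Horn clause has at most one positive literal.
Clause 1: 0 positive lit(s) -> Horn
Clause 2: 3 positive lit(s) -> not Horn
Clause 3: 1 positive lit(s) -> Horn
Clause 4: 2 positive lit(s) -> not Horn
Total Horn clauses = 2.

2


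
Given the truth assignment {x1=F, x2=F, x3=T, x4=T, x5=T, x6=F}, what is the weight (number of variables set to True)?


The weight is the number of variables assigned True.
True variables: x3, x4, x5.
Weight = 3.

3


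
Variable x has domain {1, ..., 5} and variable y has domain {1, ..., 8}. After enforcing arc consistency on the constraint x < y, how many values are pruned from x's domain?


For the constraint x < y, x needs a supporting value in y's domain.
x can be at most 7 (one less than y's maximum).
Valid x values from domain: 5 out of 5.
Pruned = 5 - 5 = 0.

0


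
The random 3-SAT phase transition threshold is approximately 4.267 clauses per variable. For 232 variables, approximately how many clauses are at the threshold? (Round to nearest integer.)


The 3-SAT phase transition occurs at approximately 4.267 clauses per variable.
m = 4.267 * 232 = 989.944.
Rounded to nearest integer: 990.

990


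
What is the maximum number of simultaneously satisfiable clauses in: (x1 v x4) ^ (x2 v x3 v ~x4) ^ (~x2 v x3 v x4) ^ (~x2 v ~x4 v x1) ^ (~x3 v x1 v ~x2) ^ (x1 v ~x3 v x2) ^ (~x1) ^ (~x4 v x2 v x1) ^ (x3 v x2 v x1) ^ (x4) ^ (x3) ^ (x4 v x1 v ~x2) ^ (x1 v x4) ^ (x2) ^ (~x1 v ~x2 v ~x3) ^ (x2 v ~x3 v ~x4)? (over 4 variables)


Enumerate all 16 truth assignments.
For each, count how many of the 16 clauses are satisfied.
The formula is not fully satisfiable, so the maximum is below 16.
Maximum simultaneously satisfiable clauses = 14.

14


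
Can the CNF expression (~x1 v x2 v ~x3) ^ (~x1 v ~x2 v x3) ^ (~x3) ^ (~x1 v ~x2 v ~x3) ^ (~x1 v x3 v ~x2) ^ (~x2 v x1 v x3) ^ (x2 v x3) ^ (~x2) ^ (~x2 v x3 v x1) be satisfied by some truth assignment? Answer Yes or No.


Check all 8 possible truth assignments.
Number of satisfying assignments found: 0.
The formula is unsatisfiable.

No


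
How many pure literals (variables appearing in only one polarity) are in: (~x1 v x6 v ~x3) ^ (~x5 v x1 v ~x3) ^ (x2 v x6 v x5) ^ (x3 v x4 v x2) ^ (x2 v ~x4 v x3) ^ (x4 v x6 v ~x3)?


A pure literal appears in only one polarity across all clauses.
Pure literals: x2 (positive only), x6 (positive only).
Count = 2.

2


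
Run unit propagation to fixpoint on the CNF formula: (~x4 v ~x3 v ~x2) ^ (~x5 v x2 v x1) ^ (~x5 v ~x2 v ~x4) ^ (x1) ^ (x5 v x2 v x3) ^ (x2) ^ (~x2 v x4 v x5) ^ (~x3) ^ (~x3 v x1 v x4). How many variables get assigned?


Unit propagation repeatedly assigns the literal in any unit clause, then simplifies.
Assignments in order: x1 = T, x2 = T, x3 = F.
No further unit clauses remain.
Total variables assigned = 3.

3


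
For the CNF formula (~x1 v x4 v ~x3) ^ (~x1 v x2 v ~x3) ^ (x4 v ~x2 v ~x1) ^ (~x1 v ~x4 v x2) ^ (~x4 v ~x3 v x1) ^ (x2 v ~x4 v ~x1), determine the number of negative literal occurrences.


Scan each clause for negated literals.
Clause 1: 2 negative; Clause 2: 2 negative; Clause 3: 2 negative; Clause 4: 2 negative; Clause 5: 2 negative; Clause 6: 2 negative.
Total negative literal occurrences = 12.

12


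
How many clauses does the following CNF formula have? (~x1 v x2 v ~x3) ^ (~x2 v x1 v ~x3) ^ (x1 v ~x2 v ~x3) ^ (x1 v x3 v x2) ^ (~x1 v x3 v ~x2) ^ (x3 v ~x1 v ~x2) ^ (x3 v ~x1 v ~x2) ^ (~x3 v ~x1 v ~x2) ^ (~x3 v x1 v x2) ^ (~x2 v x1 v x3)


Each group enclosed in parentheses joined by ^ is one clause.
Counting the conjuncts: 10 clauses.

10


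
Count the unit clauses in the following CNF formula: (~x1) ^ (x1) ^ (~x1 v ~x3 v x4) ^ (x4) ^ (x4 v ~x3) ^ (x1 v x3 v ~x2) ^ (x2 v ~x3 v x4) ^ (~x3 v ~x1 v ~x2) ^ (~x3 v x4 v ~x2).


A unit clause contains exactly one literal.
Unit clauses found: (~x1), (x1), (x4).
Count = 3.

3


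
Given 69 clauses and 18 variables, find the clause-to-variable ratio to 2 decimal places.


Clause-to-variable ratio = clauses / variables.
69 / 18 = 3.83.

3.83


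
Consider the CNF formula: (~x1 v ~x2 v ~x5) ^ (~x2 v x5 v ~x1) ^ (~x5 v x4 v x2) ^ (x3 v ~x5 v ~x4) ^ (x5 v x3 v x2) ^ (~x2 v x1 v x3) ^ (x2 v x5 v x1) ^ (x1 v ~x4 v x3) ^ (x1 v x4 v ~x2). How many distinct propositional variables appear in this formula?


Identify each distinct variable in the formula.
Variables found: x1, x2, x3, x4, x5.
Total distinct variables = 5.

5


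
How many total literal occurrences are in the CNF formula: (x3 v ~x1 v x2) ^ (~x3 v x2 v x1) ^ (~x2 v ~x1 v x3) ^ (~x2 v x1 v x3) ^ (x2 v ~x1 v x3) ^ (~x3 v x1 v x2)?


Clause lengths: 3, 3, 3, 3, 3, 3.
Sum = 3 + 3 + 3 + 3 + 3 + 3 = 18.

18


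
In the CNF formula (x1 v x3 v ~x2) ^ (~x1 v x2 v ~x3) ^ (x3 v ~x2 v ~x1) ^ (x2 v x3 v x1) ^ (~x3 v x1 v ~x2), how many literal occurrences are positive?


Scan each clause for unnegated literals.
Clause 1: 2 positive; Clause 2: 1 positive; Clause 3: 1 positive; Clause 4: 3 positive; Clause 5: 1 positive.
Total positive literal occurrences = 8.

8


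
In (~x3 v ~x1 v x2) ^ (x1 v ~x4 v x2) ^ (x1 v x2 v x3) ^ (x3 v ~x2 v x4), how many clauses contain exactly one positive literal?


A definite clause has exactly one positive literal.
Clause 1: 1 positive -> definite
Clause 2: 2 positive -> not definite
Clause 3: 3 positive -> not definite
Clause 4: 2 positive -> not definite
Definite clause count = 1.

1


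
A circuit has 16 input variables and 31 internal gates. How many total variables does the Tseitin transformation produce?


The Tseitin transformation introduces one auxiliary variable per gate.
Total variables = inputs + gates = 16 + 31 = 47.

47


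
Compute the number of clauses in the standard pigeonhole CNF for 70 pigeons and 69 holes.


The PHP encoding has two parts:
1) At-least-one-hole clauses: 70 (one per pigeon, each with 69 literals).
2) At-most-one-pigeon-per-hole clauses: 69 holes * C(70,2) = 69 * 2415 = 166635.
Total clauses = 70 + 166635 = 166705.

166705


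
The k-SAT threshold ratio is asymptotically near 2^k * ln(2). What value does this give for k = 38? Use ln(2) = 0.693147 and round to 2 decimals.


Using the asymptotic formula: threshold ~ 2^k * ln(2).
2^38 = 274877906944.
274877906944 * 0.693147 = 190530796564.51.

190530796564.51


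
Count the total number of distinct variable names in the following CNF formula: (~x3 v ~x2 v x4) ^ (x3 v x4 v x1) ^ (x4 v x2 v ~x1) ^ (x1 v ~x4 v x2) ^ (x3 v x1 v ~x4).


Identify each distinct variable in the formula.
Variables found: x1, x2, x3, x4.
Total distinct variables = 4.

4


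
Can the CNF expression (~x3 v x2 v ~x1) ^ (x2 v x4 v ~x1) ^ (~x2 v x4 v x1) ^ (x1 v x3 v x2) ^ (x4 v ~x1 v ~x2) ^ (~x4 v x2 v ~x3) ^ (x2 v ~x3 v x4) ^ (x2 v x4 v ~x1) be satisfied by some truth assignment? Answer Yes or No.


Check all 16 possible truth assignments.
Number of satisfying assignments found: 5.
The formula is satisfiable.

Yes


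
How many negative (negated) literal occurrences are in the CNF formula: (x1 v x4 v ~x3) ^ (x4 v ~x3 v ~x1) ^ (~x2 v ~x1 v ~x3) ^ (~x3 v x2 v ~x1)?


Scan each clause for negated literals.
Clause 1: 1 negative; Clause 2: 2 negative; Clause 3: 3 negative; Clause 4: 2 negative.
Total negative literal occurrences = 8.

8


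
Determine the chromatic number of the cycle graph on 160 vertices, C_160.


A cycle on an even number of vertices is bipartite: alternate two colors around the cycle.
Since 160 is even, two colors suffice, and at least two are needed because the graph has edges.
Chromatic number = 2.

2


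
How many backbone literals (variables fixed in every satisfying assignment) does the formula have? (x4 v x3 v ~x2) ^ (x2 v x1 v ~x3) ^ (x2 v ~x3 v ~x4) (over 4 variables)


Find all satisfying assignments: 11 model(s).
Check which variables have the same value in every model.
No variable is fixed across all models.
Backbone size = 0.

0


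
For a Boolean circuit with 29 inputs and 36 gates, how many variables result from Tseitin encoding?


The Tseitin transformation introduces one auxiliary variable per gate.
Total variables = inputs + gates = 29 + 36 = 65.

65


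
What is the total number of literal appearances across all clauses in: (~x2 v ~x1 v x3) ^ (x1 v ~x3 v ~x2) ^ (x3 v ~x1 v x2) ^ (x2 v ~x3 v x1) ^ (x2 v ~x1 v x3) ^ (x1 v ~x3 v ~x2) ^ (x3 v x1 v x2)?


Clause lengths: 3, 3, 3, 3, 3, 3, 3.
Sum = 3 + 3 + 3 + 3 + 3 + 3 + 3 = 21.

21


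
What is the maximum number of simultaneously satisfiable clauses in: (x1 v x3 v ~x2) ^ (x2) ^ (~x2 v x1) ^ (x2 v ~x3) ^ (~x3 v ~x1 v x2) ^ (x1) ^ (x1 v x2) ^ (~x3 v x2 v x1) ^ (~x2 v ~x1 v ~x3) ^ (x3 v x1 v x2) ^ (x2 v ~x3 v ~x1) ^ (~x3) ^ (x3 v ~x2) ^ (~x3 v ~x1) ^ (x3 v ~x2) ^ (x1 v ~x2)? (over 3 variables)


Enumerate all 8 truth assignments.
For each, count how many of the 16 clauses are satisfied.
The formula is not fully satisfiable, so the maximum is below 16.
Maximum simultaneously satisfiable clauses = 15.

15


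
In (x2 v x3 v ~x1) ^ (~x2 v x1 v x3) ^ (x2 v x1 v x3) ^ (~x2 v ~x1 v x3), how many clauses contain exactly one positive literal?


A definite clause has exactly one positive literal.
Clause 1: 2 positive -> not definite
Clause 2: 2 positive -> not definite
Clause 3: 3 positive -> not definite
Clause 4: 1 positive -> definite
Definite clause count = 1.

1


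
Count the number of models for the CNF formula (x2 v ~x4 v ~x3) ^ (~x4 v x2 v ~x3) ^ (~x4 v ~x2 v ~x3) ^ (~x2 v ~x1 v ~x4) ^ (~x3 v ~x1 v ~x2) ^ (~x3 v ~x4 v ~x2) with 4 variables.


Enumerate all 16 truth assignments over 4 variables.
Test each against every clause.
Satisfying assignments found: 10.

10


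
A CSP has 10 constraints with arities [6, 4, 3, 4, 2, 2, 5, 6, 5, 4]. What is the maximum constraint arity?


The arities are: 6, 4, 3, 4, 2, 2, 5, 6, 5, 4.
Scan for the maximum value.
Maximum arity = 6.

6


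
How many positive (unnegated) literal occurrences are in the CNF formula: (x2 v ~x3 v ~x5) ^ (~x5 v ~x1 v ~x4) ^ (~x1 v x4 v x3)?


Scan each clause for unnegated literals.
Clause 1: 1 positive; Clause 2: 0 positive; Clause 3: 2 positive.
Total positive literal occurrences = 3.

3


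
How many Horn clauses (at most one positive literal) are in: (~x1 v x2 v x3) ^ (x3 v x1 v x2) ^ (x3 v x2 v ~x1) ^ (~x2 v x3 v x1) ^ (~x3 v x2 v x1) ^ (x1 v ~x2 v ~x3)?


A Horn clause has at most one positive literal.
Clause 1: 2 positive lit(s) -> not Horn
Clause 2: 3 positive lit(s) -> not Horn
Clause 3: 2 positive lit(s) -> not Horn
Clause 4: 2 positive lit(s) -> not Horn
Clause 5: 2 positive lit(s) -> not Horn
Clause 6: 1 positive lit(s) -> Horn
Total Horn clauses = 1.

1


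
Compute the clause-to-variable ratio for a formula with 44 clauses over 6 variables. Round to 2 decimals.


Clause-to-variable ratio = clauses / variables.
44 / 6 = 7.33.

7.33


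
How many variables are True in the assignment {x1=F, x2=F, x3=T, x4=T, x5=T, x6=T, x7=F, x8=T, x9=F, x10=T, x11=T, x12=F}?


The weight is the number of variables assigned True.
True variables: x3, x4, x5, x6, x8, x10, x11.
Weight = 7.

7


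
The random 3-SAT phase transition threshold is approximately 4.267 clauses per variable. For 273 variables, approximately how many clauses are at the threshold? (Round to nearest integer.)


The 3-SAT phase transition occurs at approximately 4.267 clauses per variable.
m = 4.267 * 273 = 1164.891.
Rounded to nearest integer: 1165.

1165


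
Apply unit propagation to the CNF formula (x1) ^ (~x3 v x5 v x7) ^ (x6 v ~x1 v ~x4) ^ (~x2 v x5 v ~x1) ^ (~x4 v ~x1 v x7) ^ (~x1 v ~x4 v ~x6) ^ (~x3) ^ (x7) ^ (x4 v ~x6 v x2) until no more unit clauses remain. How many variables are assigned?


Unit propagation repeatedly assigns the literal in any unit clause, then simplifies.
Assignments in order: x1 = T, x3 = F, x7 = T.
No further unit clauses remain.
Total variables assigned = 3.

3


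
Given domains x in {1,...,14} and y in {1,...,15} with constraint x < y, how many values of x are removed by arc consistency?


For the constraint x < y, x needs a supporting value in y's domain.
x can be at most 14 (one less than y's maximum).
Valid x values from domain: 14 out of 14.
Pruned = 14 - 14 = 0.

0


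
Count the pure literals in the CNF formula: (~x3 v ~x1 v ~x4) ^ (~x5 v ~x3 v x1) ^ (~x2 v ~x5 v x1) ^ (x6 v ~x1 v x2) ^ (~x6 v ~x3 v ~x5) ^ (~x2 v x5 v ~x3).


A pure literal appears in only one polarity across all clauses.
Pure literals: x3 (negative only), x4 (negative only).
Count = 2.

2


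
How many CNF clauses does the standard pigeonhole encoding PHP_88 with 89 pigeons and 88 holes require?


The PHP encoding has two parts:
1) At-least-one-hole clauses: 89 (one per pigeon, each with 88 literals).
2) At-most-one-pigeon-per-hole clauses: 88 holes * C(89,2) = 88 * 3916 = 344608.
Total clauses = 89 + 344608 = 344697.

344697


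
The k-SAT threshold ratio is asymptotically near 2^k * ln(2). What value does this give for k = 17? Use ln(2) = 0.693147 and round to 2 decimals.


Using the asymptotic formula: threshold ~ 2^k * ln(2).
2^17 = 131072.
131072 * 0.693147 = 90852.16.

90852.16


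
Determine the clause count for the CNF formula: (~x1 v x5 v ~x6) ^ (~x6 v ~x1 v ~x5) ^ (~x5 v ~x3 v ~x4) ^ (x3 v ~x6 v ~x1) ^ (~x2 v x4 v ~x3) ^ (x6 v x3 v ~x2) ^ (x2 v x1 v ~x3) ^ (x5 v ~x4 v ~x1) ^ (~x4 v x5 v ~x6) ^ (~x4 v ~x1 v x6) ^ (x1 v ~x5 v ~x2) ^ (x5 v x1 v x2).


Each group enclosed in parentheses joined by ^ is one clause.
Counting the conjuncts: 12 clauses.

12


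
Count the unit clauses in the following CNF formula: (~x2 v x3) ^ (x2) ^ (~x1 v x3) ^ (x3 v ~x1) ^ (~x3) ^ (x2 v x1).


A unit clause contains exactly one literal.
Unit clauses found: (x2), (~x3).
Count = 2.

2


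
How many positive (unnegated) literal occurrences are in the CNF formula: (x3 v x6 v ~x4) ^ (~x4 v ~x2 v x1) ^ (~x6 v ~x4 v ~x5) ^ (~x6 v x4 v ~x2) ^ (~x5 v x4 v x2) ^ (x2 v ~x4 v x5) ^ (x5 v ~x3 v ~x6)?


Scan each clause for unnegated literals.
Clause 1: 2 positive; Clause 2: 1 positive; Clause 3: 0 positive; Clause 4: 1 positive; Clause 5: 2 positive; Clause 6: 2 positive; Clause 7: 1 positive.
Total positive literal occurrences = 9.

9


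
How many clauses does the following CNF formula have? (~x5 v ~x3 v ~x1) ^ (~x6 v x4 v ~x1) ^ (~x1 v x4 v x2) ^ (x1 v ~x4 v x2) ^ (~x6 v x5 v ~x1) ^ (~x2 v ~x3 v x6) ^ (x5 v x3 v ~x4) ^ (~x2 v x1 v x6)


Each group enclosed in parentheses joined by ^ is one clause.
Counting the conjuncts: 8 clauses.

8


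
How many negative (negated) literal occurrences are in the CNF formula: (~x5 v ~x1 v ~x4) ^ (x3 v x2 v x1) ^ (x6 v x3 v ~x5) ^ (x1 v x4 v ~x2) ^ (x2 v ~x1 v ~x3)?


Scan each clause for negated literals.
Clause 1: 3 negative; Clause 2: 0 negative; Clause 3: 1 negative; Clause 4: 1 negative; Clause 5: 2 negative.
Total negative literal occurrences = 7.

7


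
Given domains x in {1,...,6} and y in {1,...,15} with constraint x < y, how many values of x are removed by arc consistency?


For the constraint x < y, x needs a supporting value in y's domain.
x can be at most 14 (one less than y's maximum).
Valid x values from domain: 6 out of 6.
Pruned = 6 - 6 = 0.

0


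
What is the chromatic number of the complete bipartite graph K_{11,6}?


K_{11,6} is bipartite by definition: the two parts are independent sets, with every edge crossing between them.
Color all vertices in one part with color 1 and all vertices in the other part with color 2.
Since the graph has at least one edge, one color does not suffice.
Chromatic number = 2.

2


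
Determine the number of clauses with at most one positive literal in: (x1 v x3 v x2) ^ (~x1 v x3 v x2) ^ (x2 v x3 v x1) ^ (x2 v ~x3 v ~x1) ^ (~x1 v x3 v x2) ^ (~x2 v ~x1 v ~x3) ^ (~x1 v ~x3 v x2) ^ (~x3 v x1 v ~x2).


A Horn clause has at most one positive literal.
Clause 1: 3 positive lit(s) -> not Horn
Clause 2: 2 positive lit(s) -> not Horn
Clause 3: 3 positive lit(s) -> not Horn
Clause 4: 1 positive lit(s) -> Horn
Clause 5: 2 positive lit(s) -> not Horn
Clause 6: 0 positive lit(s) -> Horn
Clause 7: 1 positive lit(s) -> Horn
Clause 8: 1 positive lit(s) -> Horn
Total Horn clauses = 4.

4


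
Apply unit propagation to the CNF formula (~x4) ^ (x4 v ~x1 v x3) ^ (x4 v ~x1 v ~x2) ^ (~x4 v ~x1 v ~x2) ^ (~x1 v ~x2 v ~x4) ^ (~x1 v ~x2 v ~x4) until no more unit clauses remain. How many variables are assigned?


Unit propagation repeatedly assigns the literal in any unit clause, then simplifies.
Assignments in order: x4 = F.
No further unit clauses remain.
Total variables assigned = 1.

1


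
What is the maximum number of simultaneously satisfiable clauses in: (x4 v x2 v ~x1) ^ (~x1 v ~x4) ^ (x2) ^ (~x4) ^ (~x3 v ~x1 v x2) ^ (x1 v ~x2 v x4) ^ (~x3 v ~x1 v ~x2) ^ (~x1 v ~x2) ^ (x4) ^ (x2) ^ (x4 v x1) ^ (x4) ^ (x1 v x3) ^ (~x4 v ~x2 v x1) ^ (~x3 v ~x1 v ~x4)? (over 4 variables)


Enumerate all 16 truth assignments.
For each, count how many of the 15 clauses are satisfied.
The formula is not fully satisfiable, so the maximum is below 15.
Maximum simultaneously satisfiable clauses = 13.

13


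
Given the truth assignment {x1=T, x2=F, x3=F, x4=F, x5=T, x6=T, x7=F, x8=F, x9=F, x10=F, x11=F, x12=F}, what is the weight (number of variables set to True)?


The weight is the number of variables assigned True.
True variables: x1, x5, x6.
Weight = 3.

3


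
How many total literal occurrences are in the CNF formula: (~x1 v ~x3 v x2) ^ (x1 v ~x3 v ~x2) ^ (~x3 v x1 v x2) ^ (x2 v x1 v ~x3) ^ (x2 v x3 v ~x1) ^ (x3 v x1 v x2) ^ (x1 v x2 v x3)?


Clause lengths: 3, 3, 3, 3, 3, 3, 3.
Sum = 3 + 3 + 3 + 3 + 3 + 3 + 3 = 21.

21


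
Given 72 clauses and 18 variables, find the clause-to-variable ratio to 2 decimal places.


Clause-to-variable ratio = clauses / variables.
72 / 18 = 4.0.

4.0


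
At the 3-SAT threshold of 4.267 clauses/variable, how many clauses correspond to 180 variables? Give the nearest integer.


The 3-SAT phase transition occurs at approximately 4.267 clauses per variable.
m = 4.267 * 180 = 768.06.
Rounded to nearest integer: 768.

768


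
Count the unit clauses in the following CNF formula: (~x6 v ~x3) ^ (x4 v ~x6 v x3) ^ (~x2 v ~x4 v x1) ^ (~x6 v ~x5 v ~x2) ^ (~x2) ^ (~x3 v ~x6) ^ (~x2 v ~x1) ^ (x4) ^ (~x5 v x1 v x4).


A unit clause contains exactly one literal.
Unit clauses found: (~x2), (x4).
Count = 2.

2


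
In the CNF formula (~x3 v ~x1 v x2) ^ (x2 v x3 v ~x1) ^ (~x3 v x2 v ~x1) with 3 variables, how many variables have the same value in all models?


Find all satisfying assignments: 6 model(s).
Check which variables have the same value in every model.
No variable is fixed across all models.
Backbone size = 0.

0


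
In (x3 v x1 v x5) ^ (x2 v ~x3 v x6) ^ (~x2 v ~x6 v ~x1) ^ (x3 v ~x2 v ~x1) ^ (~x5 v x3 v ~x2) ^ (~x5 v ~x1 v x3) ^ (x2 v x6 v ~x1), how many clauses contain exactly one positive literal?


A definite clause has exactly one positive literal.
Clause 1: 3 positive -> not definite
Clause 2: 2 positive -> not definite
Clause 3: 0 positive -> not definite
Clause 4: 1 positive -> definite
Clause 5: 1 positive -> definite
Clause 6: 1 positive -> definite
Clause 7: 2 positive -> not definite
Definite clause count = 3.

3


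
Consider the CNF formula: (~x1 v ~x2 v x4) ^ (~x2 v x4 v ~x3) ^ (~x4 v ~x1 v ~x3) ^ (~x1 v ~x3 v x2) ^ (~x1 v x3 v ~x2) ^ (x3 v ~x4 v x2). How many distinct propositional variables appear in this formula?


Identify each distinct variable in the formula.
Variables found: x1, x2, x3, x4.
Total distinct variables = 4.

4


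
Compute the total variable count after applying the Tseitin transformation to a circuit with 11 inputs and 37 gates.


The Tseitin transformation introduces one auxiliary variable per gate.
Total variables = inputs + gates = 11 + 37 = 48.

48


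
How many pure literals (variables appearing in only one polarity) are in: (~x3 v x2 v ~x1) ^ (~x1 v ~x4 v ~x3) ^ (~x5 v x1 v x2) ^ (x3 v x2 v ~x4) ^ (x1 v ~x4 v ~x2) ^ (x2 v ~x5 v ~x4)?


A pure literal appears in only one polarity across all clauses.
Pure literals: x4 (negative only), x5 (negative only).
Count = 2.

2


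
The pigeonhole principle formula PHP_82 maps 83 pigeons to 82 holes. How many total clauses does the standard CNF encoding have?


The PHP encoding has two parts:
1) At-least-one-hole clauses: 83 (one per pigeon, each with 82 literals).
2) At-most-one-pigeon-per-hole clauses: 82 holes * C(83,2) = 82 * 3403 = 279046.
Total clauses = 83 + 279046 = 279129.

279129


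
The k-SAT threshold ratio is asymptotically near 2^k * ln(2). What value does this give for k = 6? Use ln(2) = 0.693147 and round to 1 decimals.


Using the asymptotic formula: threshold ~ 2^k * ln(2).
2^6 = 64.
64 * 0.693147 = 44.4.

44.4


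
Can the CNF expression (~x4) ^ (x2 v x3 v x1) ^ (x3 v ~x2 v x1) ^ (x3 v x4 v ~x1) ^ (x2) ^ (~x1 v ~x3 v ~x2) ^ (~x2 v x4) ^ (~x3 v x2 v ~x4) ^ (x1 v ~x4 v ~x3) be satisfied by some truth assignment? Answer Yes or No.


Check all 16 possible truth assignments.
Number of satisfying assignments found: 0.
The formula is unsatisfiable.

No


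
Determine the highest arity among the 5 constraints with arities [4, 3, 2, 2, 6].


The arities are: 4, 3, 2, 2, 6.
Scan for the maximum value.
Maximum arity = 6.

6


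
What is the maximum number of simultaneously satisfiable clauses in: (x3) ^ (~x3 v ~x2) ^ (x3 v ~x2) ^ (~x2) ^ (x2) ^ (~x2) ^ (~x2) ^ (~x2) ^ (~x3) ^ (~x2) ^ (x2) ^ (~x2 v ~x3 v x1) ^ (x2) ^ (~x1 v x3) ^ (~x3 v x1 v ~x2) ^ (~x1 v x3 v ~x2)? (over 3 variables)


Enumerate all 8 truth assignments.
For each, count how many of the 16 clauses are satisfied.
The formula is not fully satisfiable, so the maximum is below 16.
Maximum simultaneously satisfiable clauses = 12.

12


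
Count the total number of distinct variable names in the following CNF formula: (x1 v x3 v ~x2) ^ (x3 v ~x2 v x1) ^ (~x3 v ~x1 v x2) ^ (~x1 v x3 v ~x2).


Identify each distinct variable in the formula.
Variables found: x1, x2, x3.
Total distinct variables = 3.

3


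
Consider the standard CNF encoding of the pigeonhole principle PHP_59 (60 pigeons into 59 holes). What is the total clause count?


The PHP encoding has two parts:
1) At-least-one-hole clauses: 60 (one per pigeon, each with 59 literals).
2) At-most-one-pigeon-per-hole clauses: 59 holes * C(60,2) = 59 * 1770 = 104430.
Total clauses = 60 + 104430 = 104490.

104490


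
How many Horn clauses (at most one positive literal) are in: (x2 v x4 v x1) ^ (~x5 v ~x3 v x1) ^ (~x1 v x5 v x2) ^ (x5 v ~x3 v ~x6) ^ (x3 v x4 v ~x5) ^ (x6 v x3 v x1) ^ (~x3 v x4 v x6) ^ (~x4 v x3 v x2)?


A Horn clause has at most one positive literal.
Clause 1: 3 positive lit(s) -> not Horn
Clause 2: 1 positive lit(s) -> Horn
Clause 3: 2 positive lit(s) -> not Horn
Clause 4: 1 positive lit(s) -> Horn
Clause 5: 2 positive lit(s) -> not Horn
Clause 6: 3 positive lit(s) -> not Horn
Clause 7: 2 positive lit(s) -> not Horn
Clause 8: 2 positive lit(s) -> not Horn
Total Horn clauses = 2.

2


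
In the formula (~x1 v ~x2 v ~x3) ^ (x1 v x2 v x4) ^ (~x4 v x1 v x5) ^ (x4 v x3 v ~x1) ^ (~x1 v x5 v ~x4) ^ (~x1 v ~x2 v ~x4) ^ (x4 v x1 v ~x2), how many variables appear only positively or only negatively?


A pure literal appears in only one polarity across all clauses.
Pure literals: x5 (positive only).
Count = 1.

1


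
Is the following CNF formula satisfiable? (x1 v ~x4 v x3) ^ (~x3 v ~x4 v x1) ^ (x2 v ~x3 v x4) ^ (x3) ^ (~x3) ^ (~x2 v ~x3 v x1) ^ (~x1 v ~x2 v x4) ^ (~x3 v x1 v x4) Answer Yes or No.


Check all 16 possible truth assignments.
Number of satisfying assignments found: 0.
The formula is unsatisfiable.

No


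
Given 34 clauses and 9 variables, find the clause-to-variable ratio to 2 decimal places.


Clause-to-variable ratio = clauses / variables.
34 / 9 = 3.78.

3.78


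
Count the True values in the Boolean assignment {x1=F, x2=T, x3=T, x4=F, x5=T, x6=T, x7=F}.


The weight is the number of variables assigned True.
True variables: x2, x3, x5, x6.
Weight = 4.

4


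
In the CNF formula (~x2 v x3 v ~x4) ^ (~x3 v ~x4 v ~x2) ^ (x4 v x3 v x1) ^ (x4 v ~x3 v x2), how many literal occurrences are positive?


Scan each clause for unnegated literals.
Clause 1: 1 positive; Clause 2: 0 positive; Clause 3: 3 positive; Clause 4: 2 positive.
Total positive literal occurrences = 6.

6


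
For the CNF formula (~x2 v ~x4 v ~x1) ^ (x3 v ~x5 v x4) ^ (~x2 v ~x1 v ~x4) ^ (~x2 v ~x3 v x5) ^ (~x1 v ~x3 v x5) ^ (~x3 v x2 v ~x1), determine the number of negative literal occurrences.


Scan each clause for negated literals.
Clause 1: 3 negative; Clause 2: 1 negative; Clause 3: 3 negative; Clause 4: 2 negative; Clause 5: 2 negative; Clause 6: 2 negative.
Total negative literal occurrences = 13.

13


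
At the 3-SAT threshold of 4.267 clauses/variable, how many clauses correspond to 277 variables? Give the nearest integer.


The 3-SAT phase transition occurs at approximately 4.267 clauses per variable.
m = 4.267 * 277 = 1181.959.
Rounded to nearest integer: 1182.

1182


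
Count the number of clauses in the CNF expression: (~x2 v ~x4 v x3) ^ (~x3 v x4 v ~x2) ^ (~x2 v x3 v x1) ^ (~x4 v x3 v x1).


Each group enclosed in parentheses joined by ^ is one clause.
Counting the conjuncts: 4 clauses.

4


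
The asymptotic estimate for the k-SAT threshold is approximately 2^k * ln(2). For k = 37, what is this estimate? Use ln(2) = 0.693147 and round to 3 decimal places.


Using the asymptotic formula: threshold ~ 2^k * ln(2).
2^37 = 137438953472.
137438953472 * 0.693147 = 95265398282.256.

95265398282.256


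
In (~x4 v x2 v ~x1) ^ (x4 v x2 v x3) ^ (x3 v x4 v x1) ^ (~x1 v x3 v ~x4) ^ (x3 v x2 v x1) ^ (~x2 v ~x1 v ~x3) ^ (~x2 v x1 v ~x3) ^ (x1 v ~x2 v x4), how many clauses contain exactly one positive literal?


A definite clause has exactly one positive literal.
Clause 1: 1 positive -> definite
Clause 2: 3 positive -> not definite
Clause 3: 3 positive -> not definite
Clause 4: 1 positive -> definite
Clause 5: 3 positive -> not definite
Clause 6: 0 positive -> not definite
Clause 7: 1 positive -> definite
Clause 8: 2 positive -> not definite
Definite clause count = 3.

3


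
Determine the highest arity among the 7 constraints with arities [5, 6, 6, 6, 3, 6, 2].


The arities are: 5, 6, 6, 6, 3, 6, 2.
Scan for the maximum value.
Maximum arity = 6.

6


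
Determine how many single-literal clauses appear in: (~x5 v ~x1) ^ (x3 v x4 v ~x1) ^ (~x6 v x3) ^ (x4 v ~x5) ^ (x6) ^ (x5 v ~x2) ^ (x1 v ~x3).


A unit clause contains exactly one literal.
Unit clauses found: (x6).
Count = 1.

1


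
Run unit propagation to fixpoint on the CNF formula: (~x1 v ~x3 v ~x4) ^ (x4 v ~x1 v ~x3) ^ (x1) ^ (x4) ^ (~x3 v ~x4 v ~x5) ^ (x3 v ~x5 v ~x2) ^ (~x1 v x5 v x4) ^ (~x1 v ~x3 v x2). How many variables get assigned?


Unit propagation repeatedly assigns the literal in any unit clause, then simplifies.
Assignments in order: x1 = T, x4 = T, x3 = F.
No further unit clauses remain.
Total variables assigned = 3.

3


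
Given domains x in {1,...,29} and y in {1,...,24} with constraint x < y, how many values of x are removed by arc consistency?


For the constraint x < y, x needs a supporting value in y's domain.
x can be at most 23 (one less than y's maximum).
Valid x values from domain: 23 out of 29.
Pruned = 29 - 23 = 6.

6


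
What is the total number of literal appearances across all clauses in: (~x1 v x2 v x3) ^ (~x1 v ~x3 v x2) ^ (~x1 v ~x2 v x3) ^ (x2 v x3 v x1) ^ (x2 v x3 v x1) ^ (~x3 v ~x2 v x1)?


Clause lengths: 3, 3, 3, 3, 3, 3.
Sum = 3 + 3 + 3 + 3 + 3 + 3 = 18.

18


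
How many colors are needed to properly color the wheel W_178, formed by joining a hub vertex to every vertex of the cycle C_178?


W_178 consists of the cycle C_178 together with a hub vertex adjacent to every cycle vertex.
The cycle C_178 needs 2 colors (even cycle -> 2).
The hub is adjacent to every cycle vertex, so it must receive a new color distinct from all of them.
Chromatic number = 2 + 1 = 3.

3


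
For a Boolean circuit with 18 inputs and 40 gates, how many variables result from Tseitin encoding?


The Tseitin transformation introduces one auxiliary variable per gate.
Total variables = inputs + gates = 18 + 40 = 58.

58


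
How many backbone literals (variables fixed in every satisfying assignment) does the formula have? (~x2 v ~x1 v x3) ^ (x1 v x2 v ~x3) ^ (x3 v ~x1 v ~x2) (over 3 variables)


Find all satisfying assignments: 6 model(s).
Check which variables have the same value in every model.
No variable is fixed across all models.
Backbone size = 0.

0


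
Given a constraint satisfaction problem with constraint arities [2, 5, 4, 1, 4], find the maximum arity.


The arities are: 2, 5, 4, 1, 4.
Scan for the maximum value.
Maximum arity = 5.

5


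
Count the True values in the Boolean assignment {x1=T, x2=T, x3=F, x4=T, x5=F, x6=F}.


The weight is the number of variables assigned True.
True variables: x1, x2, x4.
Weight = 3.

3


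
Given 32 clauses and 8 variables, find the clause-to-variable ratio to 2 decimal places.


Clause-to-variable ratio = clauses / variables.
32 / 8 = 4.0.

4.0


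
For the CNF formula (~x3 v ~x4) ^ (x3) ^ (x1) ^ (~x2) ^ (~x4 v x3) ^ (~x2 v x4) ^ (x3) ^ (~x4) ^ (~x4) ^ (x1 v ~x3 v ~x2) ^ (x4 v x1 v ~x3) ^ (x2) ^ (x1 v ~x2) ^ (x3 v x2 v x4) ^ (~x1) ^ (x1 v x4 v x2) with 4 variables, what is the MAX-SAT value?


Enumerate all 16 truth assignments.
For each, count how many of the 16 clauses are satisfied.
The formula is not fully satisfiable, so the maximum is below 16.
Maximum simultaneously satisfiable clauses = 14.

14


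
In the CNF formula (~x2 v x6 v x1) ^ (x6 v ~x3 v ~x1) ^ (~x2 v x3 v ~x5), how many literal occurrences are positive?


Scan each clause for unnegated literals.
Clause 1: 2 positive; Clause 2: 1 positive; Clause 3: 1 positive.
Total positive literal occurrences = 4.

4


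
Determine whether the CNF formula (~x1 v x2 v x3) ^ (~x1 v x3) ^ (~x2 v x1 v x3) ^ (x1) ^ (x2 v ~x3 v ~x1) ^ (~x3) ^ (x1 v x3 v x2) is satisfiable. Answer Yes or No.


Check all 8 possible truth assignments.
Number of satisfying assignments found: 0.
The formula is unsatisfiable.

No


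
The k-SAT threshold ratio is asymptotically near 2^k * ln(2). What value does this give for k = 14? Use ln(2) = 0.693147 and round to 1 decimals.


Using the asymptotic formula: threshold ~ 2^k * ln(2).
2^14 = 16384.
16384 * 0.693147 = 11356.5.

11356.5


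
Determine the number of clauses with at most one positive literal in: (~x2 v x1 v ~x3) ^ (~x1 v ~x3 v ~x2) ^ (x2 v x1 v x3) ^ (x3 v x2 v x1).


A Horn clause has at most one positive literal.
Clause 1: 1 positive lit(s) -> Horn
Clause 2: 0 positive lit(s) -> Horn
Clause 3: 3 positive lit(s) -> not Horn
Clause 4: 3 positive lit(s) -> not Horn
Total Horn clauses = 2.

2


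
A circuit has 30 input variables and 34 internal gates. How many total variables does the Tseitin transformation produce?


The Tseitin transformation introduces one auxiliary variable per gate.
Total variables = inputs + gates = 30 + 34 = 64.

64


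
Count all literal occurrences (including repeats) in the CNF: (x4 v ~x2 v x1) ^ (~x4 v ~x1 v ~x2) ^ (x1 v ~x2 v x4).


Clause lengths: 3, 3, 3.
Sum = 3 + 3 + 3 = 9.

9


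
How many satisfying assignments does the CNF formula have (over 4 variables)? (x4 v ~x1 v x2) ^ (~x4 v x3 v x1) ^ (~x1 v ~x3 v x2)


Enumerate all 16 truth assignments over 4 variables.
Test each against every clause.
Satisfying assignments found: 11.

11


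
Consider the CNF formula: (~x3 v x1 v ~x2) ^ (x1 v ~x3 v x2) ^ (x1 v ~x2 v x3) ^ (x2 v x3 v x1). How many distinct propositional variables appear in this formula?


Identify each distinct variable in the formula.
Variables found: x1, x2, x3.
Total distinct variables = 3.

3
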